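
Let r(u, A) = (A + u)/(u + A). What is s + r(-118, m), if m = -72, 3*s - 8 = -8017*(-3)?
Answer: 24062/3 ≈ 8020.7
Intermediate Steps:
s = 24059/3 (s = 8/3 + (-8017*(-3))/3 = 8/3 + (⅓)*24051 = 8/3 + 8017 = 24059/3 ≈ 8019.7)
r(u, A) = 1 (r(u, A) = (A + u)/(A + u) = 1)
s + r(-118, m) = 24059/3 + 1 = 24062/3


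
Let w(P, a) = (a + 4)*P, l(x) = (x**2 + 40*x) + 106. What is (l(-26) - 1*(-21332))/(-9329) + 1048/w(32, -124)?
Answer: -11337619/4477920 ≈ -2.5319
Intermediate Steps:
l(x) = 106 + x**2 + 40*x
w(P, a) = P*(4 + a) (w(P, a) = (4 + a)*P = P*(4 + a))
(l(-26) - 1*(-21332))/(-9329) + 1048/w(32, -124) = ((106 + (-26)**2 + 40*(-26)) - 1*(-21332))/(-9329) + 1048/((32*(4 - 124))) = ((106 + 676 - 1040) + 21332)*(-1/9329) + 1048/((32*(-120))) = (-258 + 21332)*(-1/9329) + 1048/(-3840) = 21074*(-1/9329) + 1048*(-1/3840) = -21074/9329 - 131/480 = -11337619/4477920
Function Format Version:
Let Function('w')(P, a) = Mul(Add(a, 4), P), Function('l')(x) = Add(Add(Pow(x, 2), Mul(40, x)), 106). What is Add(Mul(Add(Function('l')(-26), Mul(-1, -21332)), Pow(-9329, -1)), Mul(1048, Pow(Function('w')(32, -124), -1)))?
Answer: Rational(-11337619, 4477920) ≈ -2.5319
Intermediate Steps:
Function('l')(x) = Add(106, Pow(x, 2), Mul(40, x))
Function('w')(P, a) = Mul(P, Add(4, a)) (Function('w')(P, a) = Mul(Add(4, a), P) = Mul(P, Add(4, a)))
Add(Mul(Add(Function('l')(-26), Mul(-1, -21332)), Pow(-9329, -1)), Mul(1048, Pow(Function('w')(32, -124), -1))) = Add(Mul(Add(Add(106, Pow(-26, 2), Mul(40, -26)), Mul(-1, -21332)), Pow(-9329, -1)), Mul(1048, Pow(Mul(32, Add(4, -124)), -1))) = Add(Mul(Add(Add(106, 676, -1040), 21332), Rational(-1, 9329)), Mul(1048, Pow(Mul(32, -120), -1))) = Add(Mul(Add(-258, 21332), Rational(-1, 9329)), Mul(1048, Pow(-3840, -1))) = Add(Mul(21074, Rational(-1, 9329)), Mul(1048, Rational(-1, 3840))) = Add(Rational(-21074, 9329), Rational(-131, 480)) = Rational(-11337619, 4477920)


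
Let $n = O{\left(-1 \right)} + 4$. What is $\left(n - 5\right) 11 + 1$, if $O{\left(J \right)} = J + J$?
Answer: $-32$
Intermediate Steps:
$O{\left(J \right)} = 2 J$
$n = 2$ ($n = 2 \left(-1\right) + 4 = -2 + 4 = 2$)
$\left(n - 5\right) 11 + 1 = \left(2 - 5\right) 11 + 1 = \left(-3\right) 11 + 1 = -33 + 1 = -32$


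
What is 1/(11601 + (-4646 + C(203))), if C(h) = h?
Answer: 1/7158 ≈ 0.00013970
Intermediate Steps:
1/(11601 + (-4646 + C(203))) = 1/(11601 + (-4646 + 203)) = 1/(11601 - 4443) = 1/7158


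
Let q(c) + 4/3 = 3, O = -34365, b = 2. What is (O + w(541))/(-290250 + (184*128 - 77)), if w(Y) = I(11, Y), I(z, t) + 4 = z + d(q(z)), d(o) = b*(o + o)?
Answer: 103054/800325 ≈ 0.12877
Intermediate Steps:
q(c) = 5/3 (q(c) = -4/3 + 3 = 5/3)
d(o) = 4*o (d(o) = 2*(o + o) = 2*(2*o) = 4*o)
I(z, t) = 8/3 + z (I(z, t) = -4 + (z + 4*(5/3)) = -4 + (z + 20/3) = -4 + (20/3 + z) = 8/3 + z)
w(Y) = 41/3 (w(Y) = 8/3 + 11 = 41/3)
(O + w(541))/(-290250 + (184*128 - 77)) = (-34365 + 41/3)/(-290250 + (184*128 - 77)) = -103054/(3*(-290250 + (23552 - 77))) = -103054/(3*(-290250 + 23475)) = -103054/3/(-266775) = -103054/3*(-1/266775) = 103054/800325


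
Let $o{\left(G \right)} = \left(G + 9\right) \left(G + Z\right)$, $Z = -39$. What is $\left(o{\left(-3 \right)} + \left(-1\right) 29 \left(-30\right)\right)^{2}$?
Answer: $381924$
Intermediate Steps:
$o{\left(G \right)} = \left(-39 + G\right) \left(9 + G\right)$ ($o{\left(G \right)} = \left(G + 9\right) \left(G - 39\right) = \left(9 + G\right) \left(-39 + G\right) = \left(-39 + G\right) \left(9 + G\right)$)
$\left(o{\left(-3 \right)} + \left(-1\right) 29 \left(-30\right)\right)^{2} = \left(\left(-351 + \left(-3\right)^{2} - -90\right) + \left(-1\right) 29 \left(-30\right)\right)^{2} = \left(\left(-351 + 9 + 90\right) - -870\right)^{2} = \left(-252 + 870\right)^{2} = 618^{2} = 381924$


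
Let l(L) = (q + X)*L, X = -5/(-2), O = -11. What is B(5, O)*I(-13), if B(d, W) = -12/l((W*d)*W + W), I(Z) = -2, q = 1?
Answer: 8/693 ≈ 0.011544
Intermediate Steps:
X = 5/2 (X = -5*(-½) = 5/2 ≈ 2.5000)
l(L) = 7*L/2 (l(L) = (1 + 5/2)*L = 7*L/2)
B(d, W) = -12/(7*W/2 + 7*d*W²/2) (B(d, W) = -12*2/(7*((W*d)*W + W)) = -12*2/(7*(d*W² + W)) = -12*2/(7*(W + d*W²)) = -12/(7*W/2 + 7*d*W²/2))
B(5, O)*I(-13) = -24/7/(-11*(1 - 11*5))*(-2) = -24/7*(-1/11)/(1 - 55)*(-2) = -24/7*(-1/11)/(-54)*(-2) = -24/7*(-1/11)*(-1/54)*(-2) = -4/693*(-2) = 8/693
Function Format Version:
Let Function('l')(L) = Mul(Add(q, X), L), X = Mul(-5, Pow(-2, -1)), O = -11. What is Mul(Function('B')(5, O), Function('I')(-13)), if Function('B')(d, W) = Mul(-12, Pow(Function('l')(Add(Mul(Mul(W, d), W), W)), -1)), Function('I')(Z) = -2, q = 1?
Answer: Rational(8, 693) ≈ 0.011544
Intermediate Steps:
X = Rational(5, 2) (X = Mul(-5, Rational(-1, 2)) = Rational(5, 2) ≈ 2.5000)
Function('l')(L) = Mul(Rational(7, 2), L) (Function('l')(L) = Mul(Add(1, Rational(5, 2)), L) = Mul(Rational(7, 2), L))
Function('B')(d, W) = Mul(-12, Pow(Add(Mul(Rational(7, 2), W), Mul(Rational(7, 2), d, Pow(W, 2))), -1)) (Function('B')(d, W) = Mul(-12, Pow(Mul(Rational(7, 2), Add(Mul(Mul(W, d), W), W)), -1)) = Mul(-12, Pow(Mul(Rational(7, 2), Add(Mul(d, Pow(W, 2)), W)), -1)) = Mul(-12, Pow(Mul(Rational(7, 2), Add(W, Mul(d, Pow(W, 2)))), -1)) = Mul(-12, Pow(Add(Mul(Rational(7, 2), W), Mul(Rational(7, 2), d, Pow(W, 2))), -1)))
Mul(Function('B')(5, O), Function('I')(-13)) = Mul(Mul(Rational(-24, 7), Pow(-11, -1), Pow(Add(1, Mul(-11, 5)), -1)), -2) = Mul(Mul(Rational(-24, 7), Rational(-1, 11), Pow(Add(1, -55), -1)), -2) = Mul(Mul(Rational(-24, 7), Rational(-1, 11), Pow(-54, -1)), -2) = Mul(Mul(Rational(-24, 7), Rational(-1, 11), Rational(-1, 54)), -2) = Mul(Rational(-4, 693), -2) = Rational(8, 693)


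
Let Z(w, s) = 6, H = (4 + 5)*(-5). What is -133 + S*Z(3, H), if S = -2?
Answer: -145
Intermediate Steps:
H = -45 (H = 9*(-5) = -45)
-133 + S*Z(3, H) = -133 - 2*6 = -133 - 12 = -145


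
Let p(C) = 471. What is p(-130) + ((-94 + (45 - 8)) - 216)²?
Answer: 75000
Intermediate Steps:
p(-130) + ((-94 + (45 - 8)) - 216)² = 471 + ((-94 + (45 - 8)) - 216)² = 471 + ((-94 + 37) - 216)² = 471 + (-57 - 216)² = 471 + (-273)² = 471 + 74529 = 75000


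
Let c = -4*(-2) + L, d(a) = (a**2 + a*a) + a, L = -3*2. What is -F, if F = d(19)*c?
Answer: -1482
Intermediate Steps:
L = -6
d(a) = a + 2*a**2 (d(a) = (a**2 + a**2) + a = 2*a**2 + a = a + 2*a**2)
c = 2 (c = -4*(-2) - 6 = 8 - 6 = 2)
F = 1482 (F = (19*(1 + 2*19))*2 = (19*(1 + 38))*2 = (19*39)*2 = 741*2 = 1482)
-F = -1*1482 = -1482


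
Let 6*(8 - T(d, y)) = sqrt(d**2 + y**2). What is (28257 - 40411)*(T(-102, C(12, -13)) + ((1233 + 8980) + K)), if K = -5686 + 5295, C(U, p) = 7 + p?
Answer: -119473820 + 12154*sqrt(290) ≈ -1.1927e+8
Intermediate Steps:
K = -391
T(d, y) = 8 - sqrt(d**2 + y**2)/6
(28257 - 40411)*(T(-102, C(12, -13)) + ((1233 + 8980) + K)) = (28257 - 40411)*((8 - sqrt((-102)**2 + (7 - 13)**2)/6) + ((1233 + 8980) - 391)) = -12154*((8 - sqrt(10404 + (-6)**2)/6) + (10213 - 391)) = -12154*((8 - sqrt(10404 + 36)/6) + 9822) = -12154*((8 - sqrt(290)) + 9822) = -12154*(9830 - sqrt(290)) = -119473820 + 12154*sqrt(290)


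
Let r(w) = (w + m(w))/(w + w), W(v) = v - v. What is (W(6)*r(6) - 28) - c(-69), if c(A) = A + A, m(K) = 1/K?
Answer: 110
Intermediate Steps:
W(v) = 0
r(w) = (w + 1/w)/(2*w) (r(w) = (w + 1/w)/(w + w) = (w + 1/w)/((2*w)) = (w + 1/w)*(1/(2*w)) = (w + 1/w)/(2*w))
c(A) = 2*A
(W(6)*r(6) - 28) - c(-69) = (0*((½)*(1 + 6²)/6²) - 28) - 2*(-69) = (0*((½)*(1/36)*(1 + 36)) - 28) - 1*(-138) = (0*((½)*(1/36)*37) - 28) + 138 = (0*(37/72) - 28) + 138 = (0 - 28) + 138 = -28 + 138 = 110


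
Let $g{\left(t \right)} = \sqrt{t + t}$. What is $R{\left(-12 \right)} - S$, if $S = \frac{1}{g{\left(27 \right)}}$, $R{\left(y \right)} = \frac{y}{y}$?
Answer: $1 - \frac{\sqrt{6}}{18} \approx 0.86392$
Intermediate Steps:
$R{\left(y \right)} = 1$
$g{\left(t \right)} = \sqrt{2} \sqrt{t}$ ($g{\left(t \right)} = \sqrt{2 t} = \sqrt{2} \sqrt{t}$)
$S = \frac{\sqrt{6}}{18}$ ($S = \frac{1}{\sqrt{2} \sqrt{27}} = \frac{1}{\sqrt{2} \cdot 3 \sqrt{3}} = \frac{1}{3 \sqrt{6}} = \frac{\sqrt{6}}{18} \approx 0.13608$)
$R{\left(-12 \right)} - S = 1 - \frac{\sqrt{6}}{18}$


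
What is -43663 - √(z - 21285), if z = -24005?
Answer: -43663 - I*√45290 ≈ -43663.0 - 212.81*I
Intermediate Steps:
-43663 - √(z - 21285) = -43663 - √(-24005 - 21285) = -43663 - √(-45290) = -43663 - I*√45290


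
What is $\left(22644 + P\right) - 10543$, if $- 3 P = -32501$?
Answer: $\frac{68804}{3} \approx 22935.0$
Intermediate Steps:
$P = \frac{32501}{3}$ ($P = \left(- \frac{1}{3}\right) \left(-32501\right) = \frac{32501}{3} \approx 10834.0$)
$\left(22644 + P\right) - 10543 = \left(22644 + \frac{32501}{3}\right) - 10543 = \frac{100433}{3} - 10543 = \frac{68804}{3}$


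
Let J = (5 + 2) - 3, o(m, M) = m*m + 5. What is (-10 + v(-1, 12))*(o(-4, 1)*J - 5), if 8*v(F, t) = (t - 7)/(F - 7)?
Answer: -50955/64 ≈ -796.17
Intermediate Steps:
o(m, M) = 5 + m² (o(m, M) = m² + 5 = 5 + m²)
v(F, t) = (-7 + t)/(8*(-7 + F)) (v(F, t) = ((t - 7)/(F - 7))/8 = ((-7 + t)/(-7 + F))/8 = (-7 + t)/(8*(-7 + F)))
J = 4 (J = 7 - 3 = 4)
(-10 + v(-1, 12))*(o(-4, 1)*J - 5) = (-10 + (-7 + 12)/(8*(-7 - 1)))*((5 + (-4)²)*4 - 5) = (-10 + (⅛)*5/(-8))*((5 + 16)*4 - 5) = (-10 + (⅛)*(-⅛)*5)*(21*4 - 5) = (-10 - 5/64)*(84 - 5) = -645/64*79 = -50955/64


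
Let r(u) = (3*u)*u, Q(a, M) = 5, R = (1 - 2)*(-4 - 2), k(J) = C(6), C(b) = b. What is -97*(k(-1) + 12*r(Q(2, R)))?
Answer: -87882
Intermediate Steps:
k(J) = 6
R = 6 (R = -1*(-6) = 6)
r(u) = 3*u**2
-97*(k(-1) + 12*r(Q(2, R))) = -97*(6 + 12*(3*5**2)) = -97*(6 + 12*(3*25)) = -97*(6 + 12*75) = -97*(6 + 900) = -97*906 = -87882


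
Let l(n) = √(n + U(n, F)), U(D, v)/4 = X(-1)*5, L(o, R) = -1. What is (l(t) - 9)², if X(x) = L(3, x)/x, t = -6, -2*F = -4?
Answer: (9 - √14)² ≈ 27.650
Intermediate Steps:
F = 2 (F = -½*(-4) = 2)
X(x) = -1/x
U(D, v) = 20 (U(D, v) = 4*(-1/(-1)*5) = 4*(-1*(-1)*5) = 4*(1*5) = 4*5 = 20)
l(n) = √(20 + n) (l(n) = √(n + 20) = √(20 + n))
(l(t) - 9)² = (√(20 - 6) - 9)² = (√14 - 9)² = (-9 + √14)²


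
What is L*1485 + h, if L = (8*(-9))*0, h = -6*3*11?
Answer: -198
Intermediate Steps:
h = -198 (h = -18*11 = -198)
L = 0 (L = -72*0 = 0)
L*1485 + h = 0*1485 - 198 = 0 - 198 = -198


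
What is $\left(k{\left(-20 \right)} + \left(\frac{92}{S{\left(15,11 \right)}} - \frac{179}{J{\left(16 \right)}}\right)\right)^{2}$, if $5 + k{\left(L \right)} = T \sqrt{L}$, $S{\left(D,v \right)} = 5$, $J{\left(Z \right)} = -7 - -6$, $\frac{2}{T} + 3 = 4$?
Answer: $\frac{923444}{25} + \frac{7696 i \sqrt{5}}{5} \approx 36938.0 + 3441.8 i$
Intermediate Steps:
$T = 2$ ($T = \frac{2}{-3 + 4} = \frac{2}{1} = 2 \cdot 1 = 2$)
$J{\left(Z \right)} = -1$ ($J{\left(Z \right)} = -7 + 6 = -1$)
$k{\left(L \right)} = -5 + 2 \sqrt{L}$
$\left(k{\left(-20 \right)} + \left(\frac{92}{S{\left(15,11 \right)}} - \frac{179}{J{\left(16 \right)}}\right)\right)^{2} = \left(\left(-5 + 2 \sqrt{-20}\right) + \left(\frac{92}{5} - \frac{179}{-1}\right)\right)^{2} = \left(\left(-5 + 2 \cdot 2 i \sqrt{5}\right) + \left(92 \cdot \frac{1}{5} - -179\right)\right)^{2} = \left(\left(-5 + 4 i \sqrt{5}\right) + \left(\frac{92}{5} + 179\right)\right)^{2} = \left(\left(-5 + 4 i \sqrt{5}\right) + \frac{987}{5}\right)^{2} = \left(\frac{962}{5} + 4 i \sqrt{5}\right)^{2}$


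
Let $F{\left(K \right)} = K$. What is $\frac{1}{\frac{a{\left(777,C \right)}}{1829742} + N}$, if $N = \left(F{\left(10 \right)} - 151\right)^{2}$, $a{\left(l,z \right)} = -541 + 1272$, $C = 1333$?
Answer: $\frac{1829742}{36377101433} \approx 5.0299 \cdot 10^{-5}$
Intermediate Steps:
$a{\left(l,z \right)} = 731$
$N = 19881$ ($N = \left(10 - 151\right)^{2} = \left(-141\right)^{2} = 19881$)
$\frac{1}{\frac{a{\left(777,C \right)}}{1829742} + N} = \frac{1}{\frac{731}{1829742} + 19881} = \frac{1}{\frac{36377101433}{1829742}} = \frac{1829742}{36377101433}$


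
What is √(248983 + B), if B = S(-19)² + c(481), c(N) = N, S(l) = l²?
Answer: √379785 ≈ 616.27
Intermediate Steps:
B = 130802 (B = ((-19)²)² + 481 = 361² + 481 = 130321 + 481 = 130802)
√(248983 + B) = √(248983 + 130802) = √379785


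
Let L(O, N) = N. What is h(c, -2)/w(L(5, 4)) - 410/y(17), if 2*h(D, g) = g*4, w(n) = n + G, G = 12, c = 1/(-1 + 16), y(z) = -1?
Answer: 1639/4 ≈ 409.75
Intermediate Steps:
c = 1/15 ≈ 0.066667
w(n) = 12 + n (w(n) = n + 12 = 12 + n)
h(D, g) = 2*g (h(D, g) = (g*4)/2 = (4*g)/2 = 2*g)
h(c, -2)/w(L(5, 4)) - 410/y(17) = (2*(-2))/(12 + 4) - 410/(-1) = -4/16 - 410*(-1) = -4*1/16 + 410 = -1/4 + 410 = 1639/4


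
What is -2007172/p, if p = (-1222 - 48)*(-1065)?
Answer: -1003586/676275 ≈ -1.4840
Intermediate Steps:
p = 1352550 (p = -1270*(-1065) = 1352550)
-2007172/p = -2007172/1352550 = -2007172*1/1352550 = -1003586/676275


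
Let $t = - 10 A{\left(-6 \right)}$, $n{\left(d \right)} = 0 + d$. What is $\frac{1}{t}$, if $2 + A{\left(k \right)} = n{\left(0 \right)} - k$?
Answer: $- \frac{1}{40} \approx -0.025$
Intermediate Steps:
$n{\left(d \right)} = d$
$A{\left(k \right)} = -2 - k$ ($A{\left(k \right)} = -2 + \left(0 - k\right) = -2 - k$)
$t = -40$ ($t = - 10 \left(-2 - -6\right) = - 10 \left(-2 + 6\right) = \left(-10\right) 4 = -40$)
$\frac{1}{t} = \frac{1}{-40} = - \frac{1}{40}$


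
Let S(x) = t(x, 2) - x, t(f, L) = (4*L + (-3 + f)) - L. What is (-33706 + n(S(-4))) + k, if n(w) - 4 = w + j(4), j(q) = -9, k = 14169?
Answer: -19539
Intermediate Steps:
t(f, L) = -3 + f + 3*L (t(f, L) = (-3 + f + 4*L) - L = -3 + f + 3*L)
S(x) = 3 (S(x) = (-3 + x + 3*2) - x = (-3 + x + 6) - x = (3 + x) - x = 3)
n(w) = -5 + w (n(w) = 4 + (w - 9) = 4 + (-9 + w) = -5 + w)
(-33706 + n(S(-4))) + k = (-33706 + (-5 + 3)) + 14169 = (-33706 - 2) + 14169 = -33708 + 14169 = -19539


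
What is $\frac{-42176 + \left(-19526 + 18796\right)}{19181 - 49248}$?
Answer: $\frac{42906}{30067} \approx 1.427$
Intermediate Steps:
$\frac{-42176 + \left(-19526 + 18796\right)}{19181 - 49248} = \frac{-42176 - 730}{-30067} = \left(-42906\right) \left(- \frac{1}{30067}\right) = \frac{42906}{30067}$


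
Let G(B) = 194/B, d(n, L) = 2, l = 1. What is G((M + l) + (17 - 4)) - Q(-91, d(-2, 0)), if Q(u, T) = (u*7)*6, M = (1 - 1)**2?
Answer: 26851/7 ≈ 3835.9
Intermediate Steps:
M = 0 (M = 0**2 = 0)
Q(u, T) = 42*u (Q(u, T) = (7*u)*6 = 42*u)
G((M + l) + (17 - 4)) - Q(-91, d(-2, 0)) = 194/((0 + 1) + (17 - 4)) - 42*(-91) = 194/(1 + 13) - 1*(-3822) = 194/14 + 3822 = 194*(1/14) + 3822 = 97/7 + 3822 = 26851/7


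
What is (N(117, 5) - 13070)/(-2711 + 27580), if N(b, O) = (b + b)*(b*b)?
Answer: 3190156/24869 ≈ 128.28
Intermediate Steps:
N(b, O) = 2*b³ (N(b, O) = (2*b)*b² = 2*b³)
(N(117, 5) - 13070)/(-2711 + 27580) = (2*117³ - 13070)/(-2711 + 27580) = (2*1601613 - 13070)/24869 = (3203226 - 13070)*(1/24869) = 3190156*(1/24869) = 3190156/24869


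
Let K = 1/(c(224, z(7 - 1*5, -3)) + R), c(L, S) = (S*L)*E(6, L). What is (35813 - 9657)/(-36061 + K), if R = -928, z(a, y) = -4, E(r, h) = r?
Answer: -164887424/227328545 ≈ -0.72533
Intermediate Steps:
c(L, S) = 6*L*S (c(L, S) = (S*L)*6 = (L*S)*6 = 6*L*S)
K = -1/6304 (K = 1/(6*224*(-4) - 928) = 1/(-5376 - 928) = 1/(-6304) = -1/6304 ≈ -0.00015863)
(35813 - 9657)/(-36061 + K) = (35813 - 9657)/(-36061 - 1/6304) = 26156/(-227328545/6304) = 26156*(-6304/227328545) = -164887424/227328545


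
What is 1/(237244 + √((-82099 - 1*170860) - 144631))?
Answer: 118622/28142556563 - I*√397590/56285113126 ≈ 4.215e-6 - 1.1203e-8*I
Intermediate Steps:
1/(237244 + √((-82099 - 1*170860) - 144631)) = 1/(237244 + √((-82099 - 170860) - 144631)) = 1/(237244 + √(-252959 - 144631)) = 1/(237244 + √(-397590)) = 1/(237244 + I*√397590)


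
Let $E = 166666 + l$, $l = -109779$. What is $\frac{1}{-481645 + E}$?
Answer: $- \frac{1}{424758} \approx -2.3543 \cdot 10^{-6}$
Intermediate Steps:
$E = 56887$ ($E = 166666 - 109779 = 56887$)
$\frac{1}{-481645 + E} = \frac{1}{-481645 + 56887} = \frac{1}{-424758} = - \frac{1}{424758}$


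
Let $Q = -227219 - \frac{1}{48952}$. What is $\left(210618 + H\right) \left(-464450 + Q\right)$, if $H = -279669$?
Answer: $\frac{2337968868966339}{48952} \approx 4.776 \cdot 10^{10}$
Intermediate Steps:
$Q = - \frac{11122824489}{48952}$ ($Q = -227219 - \frac{1}{48952} = - \frac{11122824489}{48952} \approx -2.2722 \cdot 10^{5}$)
$\left(210618 + H\right) \left(-464450 + Q\right) = \left(210618 - 279669\right) \left(-464450 - \frac{11122824489}{48952}\right) = \left(-69051\right) \left(- \frac{33858580889}{48952}\right) = \frac{2337968868966339}{48952}$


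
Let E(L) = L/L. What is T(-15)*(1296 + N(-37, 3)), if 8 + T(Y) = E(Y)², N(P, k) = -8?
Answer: -9016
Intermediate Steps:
E(L) = 1
T(Y) = -7 (T(Y) = -8 + 1² = -8 + 1 = -7)
T(-15)*(1296 + N(-37, 3)) = -7*(1296 - 8) = -7*1288 = -9016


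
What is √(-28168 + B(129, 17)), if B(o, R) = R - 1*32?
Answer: I*√28183 ≈ 167.88*I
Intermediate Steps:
B(o, R) = -32 + R (B(o, R) = R - 32 = -32 + R)
√(-28168 + B(129, 17)) = √(-28168 + (-32 + 17)) = √(-28168 - 15) = √(-28183) = I*√28183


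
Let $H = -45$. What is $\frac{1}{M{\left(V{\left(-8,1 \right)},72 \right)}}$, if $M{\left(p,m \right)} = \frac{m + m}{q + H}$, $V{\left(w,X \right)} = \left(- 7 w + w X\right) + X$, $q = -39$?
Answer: $- \frac{7}{12} \approx -0.58333$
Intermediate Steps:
$V{\left(w,X \right)} = X - 7 w + X w$ ($V{\left(w,X \right)} = \left(- 7 w + X w\right) + X = X - 7 w + X w$)
$M{\left(p,m \right)} = - \frac{m}{42}$ ($M{\left(p,m \right)} = \frac{m + m}{-39 - 45} = \frac{2 m}{-84} = 2 m \left(- \frac{1}{84}\right) = - \frac{m}{42}$)
$\frac{1}{M{\left(V{\left(-8,1 \right)},72 \right)}} = \frac{1}{\left(- \frac{1}{42}\right) 72} = \frac{1}{- \frac{12}{7}} = - \frac{7}{12}$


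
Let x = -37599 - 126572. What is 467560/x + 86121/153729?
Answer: -6415440061/2804204851 ≈ -2.2878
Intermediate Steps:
x = -164171
467560/x + 86121/153729 = 467560/(-164171) + 86121/153729 = 467560*(-1/164171) + 86121*(1/153729) = -467560/164171 + 9569/17081 = -6415440061/2804204851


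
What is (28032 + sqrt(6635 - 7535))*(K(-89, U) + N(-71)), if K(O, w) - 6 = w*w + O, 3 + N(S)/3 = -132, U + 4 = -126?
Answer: 460061184 + 492360*I ≈ 4.6006e+8 + 4.9236e+5*I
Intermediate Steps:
U = -130 (U = -4 - 126 = -130)
N(S) = -405 (N(S) = -9 + 3*(-132) = -9 - 396 = -405)
K(O, w) = 6 + O + w**2 (K(O, w) = 6 + (w*w + O) = 6 + (w**2 + O) = 6 + (O + w**2) = 6 + O + w**2)
(28032 + sqrt(6635 - 7535))*(K(-89, U) + N(-71)) = (28032 + sqrt(6635 - 7535))*((6 - 89 + (-130)**2) - 405) = (28032 + sqrt(-900))*((6 - 89 + 16900) - 405) = (28032 + 30*I)*(16817 - 405) = (28032 + 30*I)*16412 = 460061184 + 492360*I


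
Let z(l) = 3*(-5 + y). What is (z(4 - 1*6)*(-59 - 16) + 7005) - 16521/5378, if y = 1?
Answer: 42496569/5378 ≈ 7901.9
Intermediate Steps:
z(l) = -12 (z(l) = 3*(-5 + 1) = 3*(-4) = -12)
(z(4 - 1*6)*(-59 - 16) + 7005) - 16521/5378 = (-12*(-59 - 16) + 7005) - 16521/5378 = (-12*(-75) + 7005) - 16521*1/5378 = (900 + 7005) - 16521/5378 = 7905 - 16521/5378 = 42496569/5378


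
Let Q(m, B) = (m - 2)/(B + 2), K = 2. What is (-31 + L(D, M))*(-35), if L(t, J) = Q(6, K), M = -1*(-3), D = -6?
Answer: 1050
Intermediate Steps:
M = 3
Q(m, B) = (-2 + m)/(2 + B)
L(t, J) = 1 (L(t, J) = (-2 + 6)/(2 + 2) = 4/4 = (¼)*4 = 1)
(-31 + L(D, M))*(-35) = (-31 + 1)*(-35) = -30*(-35) = 1050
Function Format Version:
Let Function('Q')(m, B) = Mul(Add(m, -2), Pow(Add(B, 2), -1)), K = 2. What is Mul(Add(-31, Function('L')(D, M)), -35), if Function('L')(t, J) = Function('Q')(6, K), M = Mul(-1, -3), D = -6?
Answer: 1050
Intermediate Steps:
M = 3
Function('Q')(m, B) = Mul(Pow(Add(2, B), -1), Add(-2, m)) (Function('Q')(m, B) = Mul(Add(-2, m), Pow(Add(2, B), -1)) = Mul(Pow(Add(2, B), -1), Add(-2, m)))
Function('L')(t, J) = 1 (Function('L')(t, J) = Mul(Pow(Add(2, 2), -1), Add(-2, 6)) = Mul(Pow(4, -1), 4) = Mul(Rational(1, 4), 4) = 1)
Mul(Add(-31, Function('L')(D, M)), -35) = Mul(Add(-31, 1), -35) = Mul(-30, -35) = 1050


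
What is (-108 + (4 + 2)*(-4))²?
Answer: 17424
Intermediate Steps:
(-108 + (4 + 2)*(-4))² = (-108 + 6*(-4))² = (-108 - 24)² = (-132)² = 17424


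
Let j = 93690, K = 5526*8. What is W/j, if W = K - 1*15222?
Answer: 4831/15615 ≈ 0.30938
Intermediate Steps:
K = 44208
W = 28986 (W = 44208 - 1*15222 = 44208 - 15222 = 28986)
W/j = 28986/93690 = 28986*(1/93690) = 4831/15615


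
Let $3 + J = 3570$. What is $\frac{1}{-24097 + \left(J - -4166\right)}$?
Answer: $- \frac{1}{16364} \approx -6.111 \cdot 10^{-5}$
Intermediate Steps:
$J = 3567$ ($J = -3 + 3570 = 3567$)
$\frac{1}{-24097 + \left(J - -4166\right)} = \frac{1}{-24097 + \left(3567 - -4166\right)} = \frac{1}{-24097 + \left(3567 + 4166\right)} = \frac{1}{-24097 + 7733} = \frac{1}{-16364} = - \frac{1}{16364}$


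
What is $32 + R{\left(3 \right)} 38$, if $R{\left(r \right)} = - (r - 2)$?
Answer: $-6$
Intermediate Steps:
$R{\left(r \right)} = 2 - r$ ($R{\left(r \right)} = - (r - 2) = - (-2 + r) = 2 - r$)
$32 + R{\left(3 \right)} 38 = 32 + \left(2 - 3\right) 38 = 32 - 38 = -6$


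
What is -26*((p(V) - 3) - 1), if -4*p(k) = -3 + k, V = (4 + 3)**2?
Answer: 403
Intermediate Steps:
V = 49 (V = 7**2 = 49)
p(k) = 3/4 - k/4 (p(k) = -(-3 + k)/4 = 3/4 - k/4)
-26*((p(V) - 3) - 1) = -26*(((3/4 - 1/4*49) - 3) - 1) = -26*(((3/4 - 49/4) - 3) - 1) = -26*((-23/2 - 3) - 1) = -26*(-29/2 - 1) = -26*(-31/2) = 403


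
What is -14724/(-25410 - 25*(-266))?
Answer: 3681/4690 ≈ 0.78486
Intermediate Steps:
-14724/(-25410 - 25*(-266)) = -14724/(-25410 + 6650) = -14724/(-18760) = -14724*(-1/18760) = 3681/4690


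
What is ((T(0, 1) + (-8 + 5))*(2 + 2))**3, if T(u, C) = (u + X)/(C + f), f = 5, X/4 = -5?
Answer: -438976/27 ≈ -16258.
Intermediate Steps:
X = -20 (X = 4*(-5) = -20)
T(u, C) = (-20 + u)/(5 + C) (T(u, C) = (u - 20)/(C + 5) = (-20 + u)/(5 + C))
((T(0, 1) + (-8 + 5))*(2 + 2))**3 = (((-20 + 0)/(5 + 1) + (-8 + 5))*(2 + 2))**3 = ((-20/6 - 3)*4)**3 = (((1/6)*(-20) - 3)*4)**3 = ((-10/3 - 3)*4)**3 = (-19/3*4)**3 = (-76/3)**3 = -438976/27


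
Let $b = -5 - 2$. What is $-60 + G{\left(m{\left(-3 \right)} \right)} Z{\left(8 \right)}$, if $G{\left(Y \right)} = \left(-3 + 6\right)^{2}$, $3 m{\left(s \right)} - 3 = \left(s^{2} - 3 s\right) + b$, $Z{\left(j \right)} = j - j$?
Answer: $-60$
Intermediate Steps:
$b = -7$ ($b = -5 - 2 = -7$)
$Z{\left(j \right)} = 0$
$m{\left(s \right)} = - \frac{4}{3} - s + \frac{s^{2}}{3}$ ($m{\left(s \right)} = 1 + \frac{\left(s^{2} - 3 s\right) - 7}{3} = 1 + \frac{-7 + s^{2} - 3 s}{3} = 1 - \left(\frac{7}{3} + s - \frac{s^{2}}{3}\right) = - \frac{4}{3} - s + \frac{s^{2}}{3}$)
$G{\left(Y \right)} = 9$ ($G{\left(Y \right)} = 3^{2} = 9$)
$-60 + G{\left(m{\left(-3 \right)} \right)} Z{\left(8 \right)} = -60 + 9 \cdot 0 = -60 + 0 = -60$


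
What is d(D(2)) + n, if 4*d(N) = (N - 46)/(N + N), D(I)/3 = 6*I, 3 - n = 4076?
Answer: -586517/144 ≈ -4073.0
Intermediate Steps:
n = -4073 (n = 3 - 1*4076 = 3 - 4076 = -4073)
D(I) = 18*I (D(I) = 3*(6*I) = 18*I)
d(N) = (-46 + N)/(8*N) (d(N) = ((N - 46)/(N + N))/4 = ((-46 + N)/((2*N)))/4 = ((-46 + N)*(1/(2*N)))/4 = ((-46 + N)/(2*N))/4 = (-46 + N)/(8*N))
d(D(2)) + n = (-46 + 18*2)/(8*((18*2))) - 4073 = (⅛)*(-46 + 36)/36 - 4073 = (⅛)*(1/36)*(-10) - 4073 = -5/144 - 4073 = -586517/144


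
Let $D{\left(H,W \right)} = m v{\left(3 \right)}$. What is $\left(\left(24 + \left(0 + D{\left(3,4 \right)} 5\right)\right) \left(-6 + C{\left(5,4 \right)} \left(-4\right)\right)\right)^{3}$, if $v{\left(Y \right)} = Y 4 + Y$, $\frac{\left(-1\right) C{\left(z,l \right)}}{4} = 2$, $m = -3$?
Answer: $-142727683176$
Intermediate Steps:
$C{\left(z,l \right)} = -8$ ($C{\left(z,l \right)} = \left(-4\right) 2 = -8$)
$v{\left(Y \right)} = 5 Y$ ($v{\left(Y \right)} = 4 Y + Y = 5 Y$)
$D{\left(H,W \right)} = -45$ ($D{\left(H,W \right)} = - 3 \cdot 5 \cdot 3 = \left(-3\right) 15 = -45$)
$\left(\left(24 + \left(0 + D{\left(3,4 \right)} 5\right)\right) \left(-6 + C{\left(5,4 \right)} \left(-4\right)\right)\right)^{3} = \left(\left(24 + \left(0 - 225\right)\right) \left(-6 - -32\right)\right)^{3} = \left(\left(24 + \left(0 - 225\right)\right) \left(-6 + 32\right)\right)^{3} = \left(\left(24 - 225\right) 26\right)^{3} = \left(\left(-201\right) 26\right)^{3} = \left(-5226\right)^{3} = -142727683176$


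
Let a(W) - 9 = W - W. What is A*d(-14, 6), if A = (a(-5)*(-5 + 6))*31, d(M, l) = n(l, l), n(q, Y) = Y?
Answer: 1674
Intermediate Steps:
a(W) = 9 (a(W) = 9 + (W - W) = 9 + 0 = 9)
d(M, l) = l
A = 279 (A = (9*(-5 + 6))*31 = (9*1)*31 = 9*31 = 279)
A*d(-14, 6) = 279*6 = 1674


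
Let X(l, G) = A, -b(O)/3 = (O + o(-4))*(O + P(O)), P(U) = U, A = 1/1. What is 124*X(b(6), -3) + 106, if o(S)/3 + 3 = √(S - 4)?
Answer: 230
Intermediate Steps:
A = 1
o(S) = -9 + 3*√(-4 + S) (o(S) = -9 + 3*√(S - 4) = -9 + 3*√(-4 + S))
b(O) = -6*O*(-9 + O + 6*I*√2) (b(O) = -3*(O + (-9 + 3*√(-4 - 4)))*(O + O) = -3*(O + (-9 + 3*√(-8)))*2*O = -3*(O + (-9 + 3*(2*I*√2)))*2*O = -3*(O + (-9 + 6*I*√2))*2*O = -3*(-9 + O + 6*I*√2)*2*O = -6*O*(-9 + O + 6*I*√2))
X(l, G) = 1
124*X(b(6), -3) + 106 = 124*1 + 106 = 124 + 106 = 230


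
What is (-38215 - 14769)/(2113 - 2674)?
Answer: 52984/561 ≈ 94.446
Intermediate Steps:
(-38215 - 14769)/(2113 - 2674) = -52984/(-561) = -52984*(-1/561) = 52984/561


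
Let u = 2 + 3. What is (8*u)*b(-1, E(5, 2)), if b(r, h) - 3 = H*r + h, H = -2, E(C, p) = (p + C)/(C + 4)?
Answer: 2080/9 ≈ 231.11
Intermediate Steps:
E(C, p) = (C + p)/(4 + C)
u = 5
b(r, h) = 3 + h - 2*r (b(r, h) = 3 + (-2*r + h) = 3 + (h - 2*r) = 3 + h - 2*r)
(8*u)*b(-1, E(5, 2)) = (8*5)*(3 + (5 + 2)/(4 + 5) - 2*(-1)) = 40*(3 + 7/9 + 2) = 40*(52/9) = 2080/9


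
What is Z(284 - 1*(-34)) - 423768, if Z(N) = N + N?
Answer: -423132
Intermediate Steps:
Z(N) = 2*N
Z(284 - 1*(-34)) - 423768 = 2*(284 - 1*(-34)) - 423768 = 2*(284 + 34) - 423768 = 2*318 - 423768 = 636 - 423768 = -423132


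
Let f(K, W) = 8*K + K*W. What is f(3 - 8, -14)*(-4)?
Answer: -120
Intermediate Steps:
f(3 - 8, -14)*(-4) = ((3 - 8)*(8 - 14))*(-4) = -5*(-6)*(-4) = 30*(-4) = -120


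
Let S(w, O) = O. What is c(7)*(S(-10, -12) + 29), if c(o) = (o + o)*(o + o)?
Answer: 3332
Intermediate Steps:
c(o) = 4*o**2 (c(o) = (2*o)*(2*o) = 4*o**2)
c(7)*(S(-10, -12) + 29) = (4*7**2)*(-12 + 29) = (4*49)*17 = 196*17 = 3332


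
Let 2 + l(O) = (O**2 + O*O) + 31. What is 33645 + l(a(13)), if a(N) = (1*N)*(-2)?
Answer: 35026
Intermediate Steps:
a(N) = -2*N (a(N) = N*(-2) = -2*N)
l(O) = 29 + 2*O**2 (l(O) = -2 + ((O**2 + O*O) + 31) = -2 + ((O**2 + O**2) + 31) = -2 + (2*O**2 + 31) = -2 + (31 + 2*O**2) = 29 + 2*O**2)
33645 + l(a(13)) = 33645 + (29 + 2*(-2*13)**2) = 33645 + (29 + 2*(-26)**2) = 33645 + (29 + 2*676) = 33645 + (29 + 1352) = 33645 + 1381 = 35026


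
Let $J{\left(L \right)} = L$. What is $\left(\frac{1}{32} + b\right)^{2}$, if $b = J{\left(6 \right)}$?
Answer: $\frac{37249}{1024} \approx 36.376$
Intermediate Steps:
$b = 6$
$\left(\frac{1}{32} + b\right)^{2} = \left(\frac{1}{32} + 6\right)^{2} = \left(\frac{193}{32}\right)^{2} = \frac{37249}{1024}$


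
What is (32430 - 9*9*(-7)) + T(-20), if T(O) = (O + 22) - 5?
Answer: 32994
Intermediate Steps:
T(O) = 17 + O (T(O) = (22 + O) - 5 = 17 + O)
(32430 - 9*9*(-7)) + T(-20) = (32430 - 9*9*(-7)) + (17 - 20) = (32430 - 81*(-7)) - 3 = (32430 + 567) - 3 = 32997 - 3 = 32994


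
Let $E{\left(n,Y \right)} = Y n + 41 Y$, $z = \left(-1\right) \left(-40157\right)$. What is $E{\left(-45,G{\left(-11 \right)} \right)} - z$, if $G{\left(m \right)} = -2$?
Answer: $-40149$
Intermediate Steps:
$z = 40157$
$E{\left(n,Y \right)} = 41 Y + Y n$
$E{\left(-45,G{\left(-11 \right)} \right)} - z = - 2 \left(41 - 45\right) - 40157 = \left(-2\right) \left(-4\right) - 40157 = 8 - 40157 = -40149$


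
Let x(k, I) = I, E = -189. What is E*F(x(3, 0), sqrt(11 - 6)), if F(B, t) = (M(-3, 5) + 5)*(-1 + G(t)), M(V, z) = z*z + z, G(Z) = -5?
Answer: 39690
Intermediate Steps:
M(V, z) = z + z**2 (M(V, z) = z**2 + z = z + z**2)
F(B, t) = -210 (F(B, t) = (5*(1 + 5) + 5)*(-1 - 5) = (5*6 + 5)*(-6) = (30 + 5)*(-6) = 35*(-6) = -210)
E*F(x(3, 0), sqrt(11 - 6)) = -189*(-210) = 39690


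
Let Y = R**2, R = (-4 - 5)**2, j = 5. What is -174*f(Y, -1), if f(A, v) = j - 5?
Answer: 0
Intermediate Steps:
R = 81 (R = (-9)**2 = 81)
Y = 6561 (Y = 81**2 = 6561)
f(A, v) = 0 (f(A, v) = 5 - 5 = 0)
-174*f(Y, -1) = -174*0 = 0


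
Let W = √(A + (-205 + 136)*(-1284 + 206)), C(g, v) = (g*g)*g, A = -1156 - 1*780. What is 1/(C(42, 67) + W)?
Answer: 37044/2744479649 - √72446/5488959298 ≈ 1.3449e-5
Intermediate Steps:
A = -1936 (A = -1156 - 780 = -1936)
C(g, v) = g³ (C(g, v) = g²*g = g³)
W = √72446 (W = √(-1936 + (-205 + 136)*(-1284 + 206)) = √(-1936 - 69*(-1078)) = √(-1936 + 74382) = √72446 ≈ 269.16)
1/(C(42, 67) + W) = 1/(42³ + √72446) = 1/(74088 + √72446)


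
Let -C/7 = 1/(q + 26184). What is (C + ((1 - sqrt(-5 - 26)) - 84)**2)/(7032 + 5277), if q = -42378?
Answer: 111058459/199331946 + 166*I*sqrt(31)/12309 ≈ 0.55715 + 0.075087*I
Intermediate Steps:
C = 7/16194 (C = -7/(-42378 + 26184) = -7/(-16194) = -7*(-1/16194) = 7/16194 ≈ 0.00043226)
(C + ((1 - sqrt(-5 - 26)) - 84)**2)/(7032 + 5277) = (7/16194 + ((1 - sqrt(-5 - 26)) - 84)**2)/(7032 + 5277) = (7/16194 + ((1 - sqrt(-31)) - 84)**2)/12309 = (7/16194 + ((1 - I*sqrt(31)) - 84)**2)*(1/12309) = (7/16194 + (-83 - I*sqrt(31))**2)*(1/12309) = 7/199331946 + (-83 - I*sqrt(31))**2/12309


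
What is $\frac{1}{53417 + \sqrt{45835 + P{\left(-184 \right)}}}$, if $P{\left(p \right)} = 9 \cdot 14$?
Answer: $\frac{53417}{2853329928} - \frac{\sqrt{45961}}{2853329928} \approx 1.8646 \cdot 10^{-5}$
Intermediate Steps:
$P{\left(p \right)} = 126$
$\frac{1}{53417 + \sqrt{45835 + P{\left(-184 \right)}}} = \frac{1}{53417 + \sqrt{45835 + 126}} = \frac{1}{53417 + \sqrt{45961}}$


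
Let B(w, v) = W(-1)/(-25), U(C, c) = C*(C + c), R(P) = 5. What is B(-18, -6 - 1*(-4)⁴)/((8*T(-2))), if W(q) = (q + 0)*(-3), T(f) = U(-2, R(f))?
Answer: 1/400 ≈ 0.0025000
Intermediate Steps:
T(f) = -6 (T(f) = -2*(-2 + 5) = -2*3 = -6)
W(q) = -3*q (W(q) = q*(-3) = -3*q)
B(w, v) = -3/25 (B(w, v) = -3*(-1)/(-25) = 3*(-1/25) = -3/25)
B(-18, -6 - 1*(-4)⁴)/((8*T(-2))) = -3/(25*(8*(-6))) = -3/25/(-48) = -3/25*(-1/48) = 1/400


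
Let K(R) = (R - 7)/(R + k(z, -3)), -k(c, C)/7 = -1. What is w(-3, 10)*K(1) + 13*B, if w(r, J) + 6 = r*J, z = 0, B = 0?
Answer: 27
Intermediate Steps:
k(c, C) = 7 (k(c, C) = -7*(-1) = 7)
K(R) = (-7 + R)/(7 + R) (K(R) = (R - 7)/(R + 7) = (-7 + R)/(7 + R))
w(r, J) = -6 + J*r (w(r, J) = -6 + r*J = -6 + J*r)
w(-3, 10)*K(1) + 13*B = (-6 + 10*(-3))*((-7 + 1)/(7 + 1)) + 13*0 = (-6 - 30)*(-6/8) + 0 = -9*(-6)/2 + 0 = -36*(-¾) + 0 = 27 + 0 = 27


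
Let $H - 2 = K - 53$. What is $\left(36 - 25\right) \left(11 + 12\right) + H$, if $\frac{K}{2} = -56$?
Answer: $90$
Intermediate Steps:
$K = -112$ ($K = 2 \left(-56\right) = -112$)
$H = -163$ ($H = 2 - 165 = -163$)
$\left(36 - 25\right) \left(11 + 12\right) + H = \left(36 - 25\right) \left(11 + 12\right) - 163 = 11 \cdot 23 - 163 = 253 - 163 = 90$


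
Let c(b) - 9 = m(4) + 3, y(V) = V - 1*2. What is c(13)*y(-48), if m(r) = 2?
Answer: -700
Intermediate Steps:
y(V) = -2 + V (y(V) = V - 2 = -2 + V)
c(b) = 14 (c(b) = 9 + (2 + 3) = 9 + 5 = 14)
c(13)*y(-48) = 14*(-2 - 48) = 14*(-50) = -700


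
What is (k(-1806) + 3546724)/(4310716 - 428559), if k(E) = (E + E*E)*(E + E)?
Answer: -11770959236/3882157 ≈ -3032.1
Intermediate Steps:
k(E) = 2*E*(E + E²) (k(E) = (E + E²)*(2*E) = 2*E*(E + E²))
(k(-1806) + 3546724)/(4310716 - 428559) = (2*(-1806)²*(1 - 1806) + 3546724)/(4310716 - 428559) = (2*3261636*(-1805) + 3546724)/3882157 = (-11774505960 + 3546724)*(1/3882157) = -11770959236*1/3882157 = -11770959236/3882157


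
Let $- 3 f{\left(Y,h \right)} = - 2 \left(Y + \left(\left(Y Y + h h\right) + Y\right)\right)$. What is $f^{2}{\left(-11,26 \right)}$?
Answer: $\frac{2402500}{9} \approx 2.6694 \cdot 10^{5}$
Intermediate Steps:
$f{\left(Y,h \right)} = \frac{2 Y^{2}}{3} + \frac{2 h^{2}}{3} + \frac{4 Y}{3}$ ($f{\left(Y,h \right)} = - \frac{\left(-2\right) \left(Y + \left(\left(Y Y + h h\right) + Y\right)\right)}{3} = - \frac{\left(-2\right) \left(Y + \left(\left(Y^{2} + h^{2}\right) + Y\right)\right)}{3} = - \frac{\left(-2\right) \left(Y + \left(Y + Y^{2} + h^{2}\right)\right)}{3} = - \frac{\left(-2\right) \left(Y^{2} + h^{2} + 2 Y\right)}{3} = - \frac{- 4 Y - 2 Y^{2} - 2 h^{2}}{3} = \frac{2 Y^{2}}{3} + \frac{2 h^{2}}{3} + \frac{4 Y}{3}$)
$f^{2}{\left(-11,26 \right)} = \left(\frac{2 \left(-11\right)^{2}}{3} + \frac{2 \cdot 26^{2}}{3} + \frac{4}{3} \left(-11\right)\right)^{2} = \left(\frac{2}{3} \cdot 121 + \frac{2}{3} \cdot 676 - \frac{44}{3}\right)^{2} = \left(\frac{242}{3} + \frac{1352}{3} - \frac{44}{3}\right)^{2} = \left(\frac{1550}{3}\right)^{2} = \frac{2402500}{9}$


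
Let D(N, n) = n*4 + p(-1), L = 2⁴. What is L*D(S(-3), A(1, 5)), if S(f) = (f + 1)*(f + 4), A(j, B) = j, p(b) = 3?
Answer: 112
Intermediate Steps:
L = 16
S(f) = (1 + f)*(4 + f)
D(N, n) = 3 + 4*n (D(N, n) = n*4 + 3 = 4*n + 3 = 3 + 4*n)
L*D(S(-3), A(1, 5)) = 16*(3 + 4*1) = 16*(3 + 4) = 16*7 = 112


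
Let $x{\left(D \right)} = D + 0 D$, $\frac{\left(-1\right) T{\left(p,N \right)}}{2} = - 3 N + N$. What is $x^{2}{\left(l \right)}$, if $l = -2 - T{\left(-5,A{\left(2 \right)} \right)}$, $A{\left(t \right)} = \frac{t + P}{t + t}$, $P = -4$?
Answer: $0$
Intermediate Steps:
$A{\left(t \right)} = \frac{-4 + t}{2 t}$ ($A{\left(t \right)} = \frac{t - 4}{t + t} = \frac{-4 + t}{2 t}$)
$T{\left(p,N \right)} = 4 N$ ($T{\left(p,N \right)} = - 2 \left(- 3 N + N\right) = - 2 \left(- 2 N\right) = 4 N$)
$l = 0$ ($l = -2 - 4 \frac{-4 + 2}{2 \cdot 2} = -2 - 4 \cdot \frac{1}{2} \cdot \frac{1}{2} \left(-2\right) = -2 - 4 \left(- \frac{1}{2}\right) = -2 - -2 = -2 + 2 = 0$)
$x{\left(D \right)} = D$ ($x{\left(D \right)} = D + 0 = D$)
$x^{2}{\left(l \right)} = 0^{2} = 0$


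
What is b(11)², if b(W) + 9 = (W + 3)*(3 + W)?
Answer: 34969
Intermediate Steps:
b(W) = -9 + (3 + W)² (b(W) = -9 + (W + 3)*(3 + W) = -9 + (3 + W)*(3 + W) = -9 + (3 + W)²)
b(11)² = (11*(6 + 11))² = (11*17)² = 187² = 34969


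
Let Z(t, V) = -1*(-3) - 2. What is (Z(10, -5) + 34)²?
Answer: 1225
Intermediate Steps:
Z(t, V) = 1 (Z(t, V) = 3 - 2 = 1)
(Z(10, -5) + 34)² = (1 + 34)² = 35² = 1225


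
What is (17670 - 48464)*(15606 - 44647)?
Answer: 894288554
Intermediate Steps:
(17670 - 48464)*(15606 - 44647) = -30794*(-29041) = 894288554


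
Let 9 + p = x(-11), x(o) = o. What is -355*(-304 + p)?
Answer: 115020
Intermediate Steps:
p = -20 (p = -9 - 11 = -20)
-355*(-304 + p) = -355*(-304 - 20) = -355*(-324) = 115020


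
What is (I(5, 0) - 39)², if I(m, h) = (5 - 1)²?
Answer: 529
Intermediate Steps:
I(m, h) = 16 (I(m, h) = 4² = 16)
(I(5, 0) - 39)² = (16 - 39)² = (-23)² = 529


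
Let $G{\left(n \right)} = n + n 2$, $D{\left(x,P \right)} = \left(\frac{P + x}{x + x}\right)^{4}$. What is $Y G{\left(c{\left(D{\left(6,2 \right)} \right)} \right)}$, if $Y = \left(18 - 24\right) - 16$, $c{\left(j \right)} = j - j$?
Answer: $0$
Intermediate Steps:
$D{\left(x,P \right)} = \frac{\left(P + x\right)^{4}}{16 x^{4}}$ ($D{\left(x,P \right)} = \left(\frac{P + x}{2 x}\right)^{4} = \frac{\left(P + x\right)^{4}}{16 x^{4}}$)
$c{\left(j \right)} = 0$
$G{\left(n \right)} = 3 n$ ($G{\left(n \right)} = n + 2 n = 3 n$)
$Y = -22$ ($Y = -6 - 16 = -22$)
$Y G{\left(c{\left(D{\left(6,2 \right)} \right)} \right)} = - 22 \cdot 3 \cdot 0 = \left(-22\right) 0 = 0$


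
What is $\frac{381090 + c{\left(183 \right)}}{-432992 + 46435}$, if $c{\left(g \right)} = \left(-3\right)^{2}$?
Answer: $- \frac{381099}{386557} \approx -0.98588$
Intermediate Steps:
$c{\left(g \right)} = 9$
$\frac{381090 + c{\left(183 \right)}}{-432992 + 46435} = \frac{381090 + 9}{-432992 + 46435} = \frac{381099}{-386557} = 381099 \left(- \frac{1}{386557}\right) = - \frac{381099}{386557}$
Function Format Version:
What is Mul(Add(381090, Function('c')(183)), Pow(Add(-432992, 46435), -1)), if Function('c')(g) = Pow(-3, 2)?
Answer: Rational(-381099, 386557) ≈ -0.98588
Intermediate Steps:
Function('c')(g) = 9
Mul(Add(381090, Function('c')(183)), Pow(Add(-432992, 46435), -1)) = Mul(Add(381090, 9), Pow(Add(-432992, 46435), -1)) = Mul(381099, Pow(-386557, -1)) = Mul(381099, Rational(-1, 386557)) = Rational(-381099, 386557)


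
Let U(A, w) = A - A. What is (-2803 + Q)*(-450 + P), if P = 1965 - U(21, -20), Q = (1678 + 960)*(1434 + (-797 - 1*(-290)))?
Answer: 3700573845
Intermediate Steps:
U(A, w) = 0
Q = 2445426 (Q = 2638*(1434 + (-797 + 290)) = 2638*(1434 - 507) = 2638*927 = 2445426)
P = 1965 (P = 1965 - 1*0 = 1965 + 0 = 1965)
(-2803 + Q)*(-450 + P) = (-2803 + 2445426)*(-450 + 1965) = 2442623*1515 = 3700573845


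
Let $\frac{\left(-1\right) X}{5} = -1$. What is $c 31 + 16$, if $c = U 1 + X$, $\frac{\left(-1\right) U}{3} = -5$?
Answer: $636$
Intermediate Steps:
$X = 5$ ($X = \left(-5\right) \left(-1\right) = 5$)
$U = 15$ ($U = \left(-3\right) \left(-5\right) = 15$)
$c = 20$ ($c = 15 \cdot 1 + 5 = 15 + 5 = 20$)
$c 31 + 16 = 20 \cdot 31 + 16 = 620 + 16 = 636$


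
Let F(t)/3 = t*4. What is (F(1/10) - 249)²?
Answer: 1535121/25 ≈ 61405.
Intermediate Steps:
F(t) = 12*t (F(t) = 3*(t*4) = 3*(4*t) = 12*t)
(F(1/10) - 249)² = (12/10 - 249)² = (12*(⅒) - 249)² = (6/5 - 249)² = (-1239/5)² = 1535121/25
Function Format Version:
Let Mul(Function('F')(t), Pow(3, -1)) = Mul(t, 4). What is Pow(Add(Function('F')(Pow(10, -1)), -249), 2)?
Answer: Rational(1535121, 25) ≈ 61405.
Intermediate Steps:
Function('F')(t) = Mul(12, t) (Function('F')(t) = Mul(3, Mul(t, 4)) = Mul(3, Mul(4, t)) = Mul(12, t))
Pow(Add(Function('F')(Pow(10, -1)), -249), 2) = Pow(Add(Mul(12, Pow(10, -1)), -249), 2) = Pow(Add(Mul(12, Rational(1, 10)), -249), 2) = Pow(Add(Rational(6, 5), -249), 2) = Pow(Rational(-1239, 5), 2) = Rational(1535121, 25)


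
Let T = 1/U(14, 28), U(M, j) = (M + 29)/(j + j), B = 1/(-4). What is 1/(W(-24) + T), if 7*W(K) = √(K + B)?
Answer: 471968/794009 - 25886*I*√97/794009 ≈ 0.59441 - 0.32109*I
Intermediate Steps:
B = -¼ ≈ -0.25000
W(K) = √(-¼ + K)/7 (W(K) = √(K - ¼)/7 = √(-¼ + K)/7)
U(M, j) = (29 + M)/(2*j) (U(M, j) = (29 + M)/((2*j)) = (29 + M)*(1/(2*j)) = (29 + M)/(2*j))
T = 56/43 (T = 1/((½)*(29 + 14)/28) = 1/((½)*(1/28)*43) = 1/(43/56) = 56/43 ≈ 1.3023)
1/(W(-24) + T) = 1/(√(-1 + 4*(-24))/14 + 56/43) = 1/(√(-1 - 96)/14 + 56/43) = 1/(√(-97)/14 + 56/43) = 1/((I*√97)/14 + 56/43) = 1/(I*√97/14 + 56/43) = 1/(56/43 + I*√97/14)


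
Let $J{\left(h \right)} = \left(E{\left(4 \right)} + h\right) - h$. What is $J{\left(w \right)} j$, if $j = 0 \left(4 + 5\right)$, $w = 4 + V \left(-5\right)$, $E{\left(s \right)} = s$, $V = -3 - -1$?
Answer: $0$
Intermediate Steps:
$V = -2$ ($V = -3 + 1 = -2$)
$w = 14$ ($w = 4 - -10 = 4 + 10 = 14$)
$j = 0$ ($j = 0 \cdot 9 = 0$)
$J{\left(h \right)} = 4$ ($J{\left(h \right)} = \left(4 + h\right) - h = 4$)
$J{\left(w \right)} j = 4 \cdot 0 = 0$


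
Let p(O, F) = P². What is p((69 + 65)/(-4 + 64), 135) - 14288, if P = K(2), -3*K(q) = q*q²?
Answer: -128528/9 ≈ -14281.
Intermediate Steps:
K(q) = -q³/3 (K(q) = -q*q²/3 = -q³/3)
P = -8/3 (P = -⅓*2³ = -⅓*8 = -8/3 ≈ -2.6667)
p(O, F) = 64/9 (p(O, F) = (-8/3)² = 64/9)
p((69 + 65)/(-4 + 64), 135) - 14288 = 64/9 - 14288 = -128528/9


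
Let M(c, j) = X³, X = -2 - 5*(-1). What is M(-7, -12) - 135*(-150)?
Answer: 20277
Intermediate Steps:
X = 3 (X = -2 + 5 = 3)
M(c, j) = 27 (M(c, j) = 3³ = 27)
M(-7, -12) - 135*(-150) = 27 - 135*(-150) = 27 + 20250 = 20277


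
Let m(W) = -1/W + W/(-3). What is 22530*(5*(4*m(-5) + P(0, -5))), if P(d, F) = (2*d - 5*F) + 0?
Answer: 3657370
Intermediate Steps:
P(d, F) = -5*F + 2*d (P(d, F) = (-5*F + 2*d) + 0 = -5*F + 2*d)
m(W) = -1/W - W/3 (m(W) = -1/W + W*(-⅓) = -1/W - W/3)
22530*(5*(4*m(-5) + P(0, -5))) = 22530*(5*(4*(-1/(-5) - ⅓*(-5)) + (-5*(-5) + 2*0))) = 22530*(5*(4*(-1*(-⅕) + 5/3) + (25 + 0))) = 22530*(5*(4*(⅕ + 5/3) + 25)) = 22530*(5*(4*(28/15) + 25)) = 22530*(5*(112/15 + 25)) = 22530*(5*(487/15)) = 22530*(487/3) = 3657370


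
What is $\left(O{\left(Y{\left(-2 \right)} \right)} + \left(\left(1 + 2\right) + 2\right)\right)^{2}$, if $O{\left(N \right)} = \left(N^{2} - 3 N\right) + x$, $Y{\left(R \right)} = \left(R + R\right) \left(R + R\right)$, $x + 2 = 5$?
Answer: $46656$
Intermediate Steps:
$x = 3$ ($x = -2 + 5 = 3$)
$Y{\left(R \right)} = 4 R^{2}$ ($Y{\left(R \right)} = 2 R 2 R = 4 R^{2}$)
$O{\left(N \right)} = 3 + N^{2} - 3 N$ ($O{\left(N \right)} = \left(N^{2} - 3 N\right) + 3 = 3 + N^{2} - 3 N$)
$\left(O{\left(Y{\left(-2 \right)} \right)} + \left(\left(1 + 2\right) + 2\right)\right)^{2} = \left(\left(3 + \left(4 \left(-2\right)^{2}\right)^{2} - 3 \cdot 4 \left(-2\right)^{2}\right) + \left(\left(1 + 2\right) + 2\right)\right)^{2} = \left(\left(3 + \left(4 \cdot 4\right)^{2} - 3 \cdot 4 \cdot 4\right) + \left(3 + 2\right)\right)^{2} = \left(\left(3 + 16^{2} - 48\right) + 5\right)^{2} = \left(\left(3 + 256 - 48\right) + 5\right)^{2} = \left(211 + 5\right)^{2} = 216^{2} = 46656$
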